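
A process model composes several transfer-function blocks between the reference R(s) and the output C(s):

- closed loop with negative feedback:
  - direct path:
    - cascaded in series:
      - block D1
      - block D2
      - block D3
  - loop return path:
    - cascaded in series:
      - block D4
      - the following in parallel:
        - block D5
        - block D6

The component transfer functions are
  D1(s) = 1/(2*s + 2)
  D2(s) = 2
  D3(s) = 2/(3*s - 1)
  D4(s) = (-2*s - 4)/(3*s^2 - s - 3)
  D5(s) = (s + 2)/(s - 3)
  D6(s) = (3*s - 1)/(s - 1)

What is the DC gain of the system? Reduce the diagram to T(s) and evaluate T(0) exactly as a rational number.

Answer: -18

Working:
1. cascade D1, D2, D3, giving 2/(3*s^2 + 2*s - 1)
2. sum the parallel branches D5, D6, giving (4*s^2 - 9*s + 1)/(s^2 - 4*s + 3)
3. series reduction of D4, (D5+D6), giving (-8*s^3 + 2*s^2 + 34*s - 4)/(3*s^4 - 13*s^3 + 10*s^2 + 9*s - 9)
4. close the feedback loop around (D1*D2*D3), (D4*(D5+D6)), giving (6*s^4 - 26*s^3 + 20*s^2 + 18*s - 18)/(9*s^6 - 33*s^5 + s^4 + 44*s^3 - 15*s^2 + 41*s + 1)
DC gain: substitute s = 0 into T(s) from step 4: T(0) = -18/1 = -18.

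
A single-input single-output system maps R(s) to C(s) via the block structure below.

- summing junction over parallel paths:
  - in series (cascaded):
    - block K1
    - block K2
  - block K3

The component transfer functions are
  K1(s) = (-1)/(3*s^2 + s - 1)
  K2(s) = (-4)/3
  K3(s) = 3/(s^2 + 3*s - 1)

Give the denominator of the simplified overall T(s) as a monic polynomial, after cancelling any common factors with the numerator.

(1) cascade K1, K2 gives 4/(9*s^2 + 3*s - 3)
(2) parallel reduction of (K1*K2), K3 gives (31*s^2 + 21*s - 13)/(9*s^4 + 30*s^3 - 3*s^2 - 12*s + 3)
T(s) is the step-2 result (common factors already cancelled). Leading coefficient of the denominator: 9. Divide through by 9 for the monic polynomial.

Therefore the answer is s^4 + 10*s^3/3 - s^2/3 - 4*s/3 + 1/3.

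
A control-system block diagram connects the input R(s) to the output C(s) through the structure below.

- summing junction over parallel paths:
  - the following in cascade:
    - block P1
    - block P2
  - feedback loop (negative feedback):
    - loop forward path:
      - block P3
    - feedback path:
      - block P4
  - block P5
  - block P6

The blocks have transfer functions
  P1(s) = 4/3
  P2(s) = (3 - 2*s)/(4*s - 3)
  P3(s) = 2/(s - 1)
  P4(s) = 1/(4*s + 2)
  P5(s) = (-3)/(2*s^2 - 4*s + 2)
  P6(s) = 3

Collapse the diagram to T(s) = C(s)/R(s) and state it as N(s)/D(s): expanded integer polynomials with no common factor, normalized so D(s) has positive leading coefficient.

First reduce the diagram to T(s).

1. reduce the series chain P1, P2 = (12 - 8*s)/(12*s - 9)
2. apply the feedback formula to P3, P4 = (4*s + 2)/(2*s^2 - s)
3. reduce the parallel group (P1*P2), [P3/(1+P3*P4)], P5, P6 - this is the overall T(s), already in the required normalized form

Answer: (112*s^5 - 244*s^4 + 86*s^3 + 22*s^2 + 51*s - 36)/(48*s^5 - 156*s^4 + 186*s^3 - 96*s^2 + 18*s)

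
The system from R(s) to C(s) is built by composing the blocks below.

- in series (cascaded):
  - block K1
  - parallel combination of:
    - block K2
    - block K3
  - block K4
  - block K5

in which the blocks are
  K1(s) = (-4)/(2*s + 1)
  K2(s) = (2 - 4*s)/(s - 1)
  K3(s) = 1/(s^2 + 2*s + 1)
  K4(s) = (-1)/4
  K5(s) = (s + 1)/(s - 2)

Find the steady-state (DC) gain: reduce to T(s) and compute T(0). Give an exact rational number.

First reduce the diagram to T(s).

[1] sum the parallel branches K2, K3 -> (-4*s^3 - 6*s^2 + s + 1)/(s^3 + s^2 - s - 1)
[2] reduce the series chain K1, (K2+K3), K4, K5 -> (-4*s^3 - 6*s^2 + s + 1)/(2*s^4 - 3*s^3 - 4*s^2 + 3*s + 2)
DC gain: substitute s = 0 into T(s) from step 2: T(0) = 1/2.

Answer: 1/2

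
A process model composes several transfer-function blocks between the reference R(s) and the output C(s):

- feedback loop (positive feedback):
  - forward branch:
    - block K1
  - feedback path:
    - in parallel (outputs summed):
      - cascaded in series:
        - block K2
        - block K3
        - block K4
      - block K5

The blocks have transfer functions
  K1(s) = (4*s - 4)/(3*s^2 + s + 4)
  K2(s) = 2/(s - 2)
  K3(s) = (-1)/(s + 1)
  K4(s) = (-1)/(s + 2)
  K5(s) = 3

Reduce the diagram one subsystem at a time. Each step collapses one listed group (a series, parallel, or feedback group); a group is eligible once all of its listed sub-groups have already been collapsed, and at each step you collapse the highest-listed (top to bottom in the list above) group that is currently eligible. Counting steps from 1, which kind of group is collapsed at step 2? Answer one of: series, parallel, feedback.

Reducing step by step:

Step 1. multiply K2, K3, K4 (series)
Step 2. parallel reduction of (K2*K3*K4), K5
Step 3. collapse the loop (K1 forward, ((K2*K3*K4)+K5) return)
At step 2 the group reduced is parallel.

Answer: parallel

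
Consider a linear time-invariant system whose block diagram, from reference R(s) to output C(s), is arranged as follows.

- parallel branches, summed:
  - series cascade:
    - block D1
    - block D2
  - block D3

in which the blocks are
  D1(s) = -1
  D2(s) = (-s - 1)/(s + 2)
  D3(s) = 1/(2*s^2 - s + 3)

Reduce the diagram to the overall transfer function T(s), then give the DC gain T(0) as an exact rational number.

Step 1: multiply D1, D2 (series), giving (s + 1)/(s + 2)
Step 2: parallel reduction of (D1*D2), D3, giving (2*s^3 + s^2 + 3*s + 5)/(2*s^3 + 3*s^2 + s + 6)
Step 2 gives the overall T(s). Then T(0) = 5/6.

Hence the answer: 5/6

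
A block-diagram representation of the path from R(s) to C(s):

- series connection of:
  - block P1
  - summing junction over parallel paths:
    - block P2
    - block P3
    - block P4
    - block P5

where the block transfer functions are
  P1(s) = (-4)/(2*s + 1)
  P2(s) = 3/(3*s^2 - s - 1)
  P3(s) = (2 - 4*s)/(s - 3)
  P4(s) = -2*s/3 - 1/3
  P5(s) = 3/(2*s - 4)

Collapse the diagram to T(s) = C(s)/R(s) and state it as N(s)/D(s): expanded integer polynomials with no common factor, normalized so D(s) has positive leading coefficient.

Answer: (24*s^5 + 28*s^4 - 350*s^3 + 440*s^2 + 164*s - 342)/(18*s^5 - 87*s^4 + 84*s^3 + 60*s^2 - 39*s - 18)

Working:
Step 1 - combine P2, P3, P4, P5 in parallel -> (-12*s^5 - 14*s^4 + 175*s^3 - 220*s^2 - 82*s + 171)/(18*s^4 - 96*s^3 + 132*s^2 - 6*s - 36)
Step 2 - reduce the series chain P1, (P2+P3+P4+P5): this yields T(s), and no further normalization is needed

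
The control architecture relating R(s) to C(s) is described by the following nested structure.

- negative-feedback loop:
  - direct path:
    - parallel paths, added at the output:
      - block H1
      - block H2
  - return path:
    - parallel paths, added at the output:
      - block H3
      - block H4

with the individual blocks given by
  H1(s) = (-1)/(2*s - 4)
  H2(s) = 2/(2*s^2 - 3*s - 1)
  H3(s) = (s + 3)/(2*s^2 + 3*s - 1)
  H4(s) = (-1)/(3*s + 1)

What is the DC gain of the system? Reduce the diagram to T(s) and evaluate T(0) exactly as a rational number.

Step 1: reduce the parallel group H1, H2; result (-2*s^2 + 7*s - 7)/(4*s^3 - 14*s^2 + 10*s + 4)
Step 2: sum the parallel branches H3, H4; result (s^2 + 7*s + 4)/(6*s^3 + 11*s^2 - 1)
Step 3: collapse the loop ((H1+H2) forward, (H3+H4) return); result (-12*s^5 + 20*s^4 + 35*s^3 - 75*s^2 - 7*s + 7)/(24*s^6 - 40*s^5 - 96*s^4 + 123*s^3 + 92*s^2 - 31*s - 32)
Step 3 gives the overall T(s). Then T(0) = 7/(-32) = -7/32.

Final answer: -7/32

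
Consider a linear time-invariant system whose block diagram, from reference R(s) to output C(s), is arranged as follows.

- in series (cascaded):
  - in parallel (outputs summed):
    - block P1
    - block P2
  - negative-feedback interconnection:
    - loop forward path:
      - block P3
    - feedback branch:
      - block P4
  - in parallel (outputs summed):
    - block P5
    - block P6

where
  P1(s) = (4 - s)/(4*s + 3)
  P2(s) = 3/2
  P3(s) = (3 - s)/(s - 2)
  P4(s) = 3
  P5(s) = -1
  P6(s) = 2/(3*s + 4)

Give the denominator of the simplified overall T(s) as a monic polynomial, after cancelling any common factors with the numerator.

Step 1 - parallel reduction of P1, P2 gives (10*s + 17)/(8*s + 6)
Step 2 - apply the feedback formula to P3, P4 gives (s - 3)/(2*s - 7)
Step 3 - reduce the parallel group P5, P6 gives (-3*s - 2)/(3*s + 4)
Step 4 - reduce the series chain (P1+P2), [P3/(1+P3*P4)], (P5+P6) gives (-30*s^3 + 19*s^2 + 179*s + 102)/(48*s^3 - 68*s^2 - 302*s - 168)
The result of step 4 is T(s) in lowest terms. Its denominator has leading coefficient 48; dividing the denominator through by 48 makes it monic.

Final answer: s^3 - 17*s^2/12 - 151*s/24 - 7/2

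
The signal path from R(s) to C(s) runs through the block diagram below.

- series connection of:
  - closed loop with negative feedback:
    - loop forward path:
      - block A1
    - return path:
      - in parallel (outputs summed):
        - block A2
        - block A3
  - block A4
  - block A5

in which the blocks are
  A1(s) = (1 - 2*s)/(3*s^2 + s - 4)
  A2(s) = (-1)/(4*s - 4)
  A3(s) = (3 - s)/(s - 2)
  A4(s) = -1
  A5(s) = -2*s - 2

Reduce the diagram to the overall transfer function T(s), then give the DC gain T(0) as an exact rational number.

Step 1 - parallel reduction of A2, A3; result (-4*s^2 + 15*s - 10)/(4*s^2 - 12*s + 8)
Step 2 - apply the feedback formula to A1, (A2+A3); result (-8*s^3 + 28*s^2 - 28*s + 8)/(12*s^4 - 24*s^3 - 38*s^2 + 91*s - 42)
Step 3 - reduce the series chain [A1/(1+A1*(A2+A3))], A4, A5; result (-16*s^4 + 40*s^3 - 40*s + 16)/(12*s^4 - 24*s^3 - 38*s^2 + 91*s - 42)
Step 3 gives the overall T(s). Then T(0) = 16/(-42) = -8/21.

Therefore the answer is -8/21.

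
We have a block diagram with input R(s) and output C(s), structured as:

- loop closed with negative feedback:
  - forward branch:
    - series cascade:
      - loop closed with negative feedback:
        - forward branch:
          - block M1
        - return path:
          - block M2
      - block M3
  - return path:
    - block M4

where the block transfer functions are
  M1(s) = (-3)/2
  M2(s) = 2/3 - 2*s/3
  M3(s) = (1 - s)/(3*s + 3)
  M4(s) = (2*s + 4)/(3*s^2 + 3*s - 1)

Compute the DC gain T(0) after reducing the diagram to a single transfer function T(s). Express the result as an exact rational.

First reduce the diagram to T(s).

Step 1 - feedback reduction of M1, M2: (-3)/(2*s)
Step 2 - multiply [M1/(1+M1*M2)], M3 (series): (s - 1)/(2*s^2 + 2*s)
Step 3 - close the feedback loop around ([M1/(1+M1*M2)]*M3), M4: (3*s^3 - 4*s + 1)/(6*s^4 + 12*s^3 + 6*s^2 - 4)
Evaluating the step-3 result (the overall T(s)) at s = 0 gives T(0) = 1/(-4) = -1/4.

Answer: -1/4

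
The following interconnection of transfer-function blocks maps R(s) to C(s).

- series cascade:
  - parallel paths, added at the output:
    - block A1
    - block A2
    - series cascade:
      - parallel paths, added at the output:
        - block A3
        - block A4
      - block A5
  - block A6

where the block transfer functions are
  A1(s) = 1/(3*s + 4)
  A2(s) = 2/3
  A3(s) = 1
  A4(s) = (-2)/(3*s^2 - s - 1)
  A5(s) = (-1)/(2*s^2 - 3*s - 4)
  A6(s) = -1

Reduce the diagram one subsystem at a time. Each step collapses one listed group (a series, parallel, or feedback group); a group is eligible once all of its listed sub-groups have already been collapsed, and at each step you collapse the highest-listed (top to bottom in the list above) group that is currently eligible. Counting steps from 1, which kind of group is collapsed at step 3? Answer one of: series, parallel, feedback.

The answer is parallel.

Reasoning:
Step 1. sum the parallel branches A3, A4
Step 2. multiply (A3+A4), A5 (series)
Step 3. parallel reduction of A1, A2, ((A3+A4)*A5)
Step 4. combine (A1+A2+((A3+A4)*A5)), A6 in series
Step 3 collapses a parallel group.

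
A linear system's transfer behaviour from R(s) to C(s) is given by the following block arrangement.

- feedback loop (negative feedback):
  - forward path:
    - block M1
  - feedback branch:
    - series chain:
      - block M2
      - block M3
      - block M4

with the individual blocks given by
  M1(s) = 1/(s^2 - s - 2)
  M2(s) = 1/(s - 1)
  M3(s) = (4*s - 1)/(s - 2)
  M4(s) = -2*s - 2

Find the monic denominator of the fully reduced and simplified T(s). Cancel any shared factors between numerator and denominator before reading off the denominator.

The answer is s^4 - 4*s^3 - 5*s^2 - 2*s - 2.

Reasoning:
(1) cascade M2, M3, M4; result (-8*s^2 - 6*s + 2)/(s^2 - 3*s + 2)
(2) reduce the feedback loop with forward M1 and return (M2*M3*M4); result (s^2 - 3*s + 2)/(s^4 - 4*s^3 - 5*s^2 - 2*s - 2)
That last expression is T(s), already simplified, and its denominator is already monic.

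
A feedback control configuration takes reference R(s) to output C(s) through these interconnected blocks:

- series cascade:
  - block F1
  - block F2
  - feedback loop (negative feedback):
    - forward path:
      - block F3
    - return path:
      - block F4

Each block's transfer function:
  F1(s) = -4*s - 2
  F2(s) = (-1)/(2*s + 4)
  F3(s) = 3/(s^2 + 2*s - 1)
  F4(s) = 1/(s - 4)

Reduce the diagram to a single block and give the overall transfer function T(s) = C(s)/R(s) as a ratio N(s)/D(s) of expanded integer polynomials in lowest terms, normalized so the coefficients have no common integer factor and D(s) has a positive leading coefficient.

Answer: (6*s^2 - 21*s - 12)/(s^4 - 13*s^2 - 11*s + 14)

Working:
Step 1 - reduce the feedback loop with forward F3 and return F4 = (3*s - 12)/(s^3 - 2*s^2 - 9*s + 7)
Step 2 - combine F1, F2, [F3/(1+F3*F4)] in series, giving the overall T(s)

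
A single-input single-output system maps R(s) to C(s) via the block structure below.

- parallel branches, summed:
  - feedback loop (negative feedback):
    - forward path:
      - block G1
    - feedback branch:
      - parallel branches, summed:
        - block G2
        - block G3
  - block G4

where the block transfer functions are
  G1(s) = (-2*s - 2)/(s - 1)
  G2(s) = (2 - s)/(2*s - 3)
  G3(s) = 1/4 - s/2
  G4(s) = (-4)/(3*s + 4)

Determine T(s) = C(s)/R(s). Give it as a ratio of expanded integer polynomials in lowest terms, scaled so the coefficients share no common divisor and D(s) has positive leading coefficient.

The answer is (-40*s^3 - 36*s^2 + 128*s + 44)/(12*s^4 + 28*s^3 - 41*s^2 - 73*s + 4).

Reasoning:
Step 1. combine G2, G3 in parallel = (-4*s^2 + 4*s + 5)/(8*s - 12)
Step 2. close the feedback loop around G1, (G2+G3) = (-8*s^2 + 4*s + 12)/(4*s^3 + 4*s^2 - 19*s + 1)
Step 3. combine [G1/(1+G1*(G2+G3))], G4 in parallel, which is the overall transfer function T(s) = C(s)/R(s) in lowest terms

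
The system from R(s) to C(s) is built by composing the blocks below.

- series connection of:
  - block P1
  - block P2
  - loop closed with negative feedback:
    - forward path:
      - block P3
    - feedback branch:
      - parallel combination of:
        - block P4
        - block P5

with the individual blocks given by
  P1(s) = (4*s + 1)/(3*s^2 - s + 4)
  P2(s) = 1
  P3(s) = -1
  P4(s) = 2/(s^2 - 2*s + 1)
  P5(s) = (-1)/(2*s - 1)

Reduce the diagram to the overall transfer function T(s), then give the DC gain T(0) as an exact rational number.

Answer: 1/8

Working:
(1) parallel reduction of P4, P5: (-s^2 + 6*s - 3)/(2*s^3 - 5*s^2 + 4*s - 1)
(2) reduce the feedback loop with forward P3 and return (P4+P5): (-2*s^3 + 5*s^2 - 4*s + 1)/(2*s^3 - 4*s^2 - 2*s + 2)
(3) series reduction of P1, P2, [P3/(1+P3*(P4+P5))]: (-8*s^4 + 18*s^3 - 11*s^2 + 1)/(6*s^5 - 14*s^4 + 6*s^3 - 8*s^2 - 10*s + 8)
Evaluating the step-3 result (the overall T(s)) at s = 0 gives T(0) = 1/8.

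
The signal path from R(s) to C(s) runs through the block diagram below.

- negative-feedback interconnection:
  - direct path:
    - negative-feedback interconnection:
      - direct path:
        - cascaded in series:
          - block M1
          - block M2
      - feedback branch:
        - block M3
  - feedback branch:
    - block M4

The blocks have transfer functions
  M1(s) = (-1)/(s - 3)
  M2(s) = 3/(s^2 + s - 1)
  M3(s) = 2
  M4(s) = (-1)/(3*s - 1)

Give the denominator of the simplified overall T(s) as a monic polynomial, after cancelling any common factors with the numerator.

Step 1. multiply M1, M2 (series); result (-3)/(s^3 - 2*s^2 - 4*s + 3)
Step 2. close the feedback loop around (M1*M2), M3; result (-3)/(s^3 - 2*s^2 - 4*s - 3)
Step 3. feedback reduction of [(M1*M2)/(1+(M1*M2)*M3)], M4; result (3 - 9*s)/(3*s^4 - 7*s^3 - 10*s^2 - 5*s + 6)
That last expression is T(s), already simplified. Scaling its denominator by 1/3 (the reciprocal of the leading coefficient) yields the monic denominator.

Hence the answer: s^4 - 7*s^3/3 - 10*s^2/3 - 5*s/3 + 2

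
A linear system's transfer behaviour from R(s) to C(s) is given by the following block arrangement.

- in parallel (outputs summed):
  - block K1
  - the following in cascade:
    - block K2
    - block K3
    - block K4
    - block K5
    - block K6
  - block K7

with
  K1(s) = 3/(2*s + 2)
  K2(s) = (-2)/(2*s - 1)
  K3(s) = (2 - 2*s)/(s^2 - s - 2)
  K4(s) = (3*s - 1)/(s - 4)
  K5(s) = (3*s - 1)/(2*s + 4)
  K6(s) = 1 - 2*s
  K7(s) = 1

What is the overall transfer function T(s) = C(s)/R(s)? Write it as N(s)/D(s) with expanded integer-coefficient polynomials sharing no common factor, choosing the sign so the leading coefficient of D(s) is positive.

(1) series reduction of K2, K3, K4, K5, K6; result (-18*s^3 + 30*s^2 - 14*s + 2)/(s^4 - 3*s^3 - 8*s^2 + 12*s + 16)
(2) reduce the parallel group K1, (K2*K3*K4*K5*K6), K7 - this is the overall T(s), already in the required normalized form

Final answer: (2*s^4 - 39*s^3 + 32*s^2 - 16*s + 84)/(2*s^4 - 6*s^3 - 16*s^2 + 24*s + 32)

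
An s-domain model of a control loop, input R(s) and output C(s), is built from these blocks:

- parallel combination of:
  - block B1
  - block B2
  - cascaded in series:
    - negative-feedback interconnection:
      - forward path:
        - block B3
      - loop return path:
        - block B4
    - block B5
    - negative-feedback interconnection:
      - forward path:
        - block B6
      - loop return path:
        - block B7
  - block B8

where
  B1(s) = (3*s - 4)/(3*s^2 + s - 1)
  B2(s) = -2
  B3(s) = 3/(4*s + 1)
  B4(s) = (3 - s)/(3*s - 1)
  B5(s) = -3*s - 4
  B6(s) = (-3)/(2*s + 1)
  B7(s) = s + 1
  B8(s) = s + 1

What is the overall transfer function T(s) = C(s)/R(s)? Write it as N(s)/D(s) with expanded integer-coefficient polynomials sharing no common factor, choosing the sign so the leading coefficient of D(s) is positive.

(1) reduce the feedback loop with forward B3 and return B4; result (9*s - 3)/(12*s^2 - 4*s + 8)
(2) collapse the loop (B6 forward, B7 return); result 3/(s + 2)
(3) series reduction of [B3/(1+B3*B4)], B5, [B6/(1+B6*B7)]; result (-81*s^2 - 81*s + 36)/(12*s^3 + 20*s^2 + 16)
(4) sum the parallel branches B1, B2, ([B3/(1+B3*B4)]*B5*[B6/(1+B6*B7)]), B8, which is the overall transfer function T(s) = C(s)/R(s) in lowest terms

Final answer: (36*s^6 + 36*s^5 - 271*s^4 - 292*s^3 + 16*s^2 + 133*s - 84)/(36*s^5 + 72*s^4 + 8*s^3 + 28*s^2 + 16*s - 16)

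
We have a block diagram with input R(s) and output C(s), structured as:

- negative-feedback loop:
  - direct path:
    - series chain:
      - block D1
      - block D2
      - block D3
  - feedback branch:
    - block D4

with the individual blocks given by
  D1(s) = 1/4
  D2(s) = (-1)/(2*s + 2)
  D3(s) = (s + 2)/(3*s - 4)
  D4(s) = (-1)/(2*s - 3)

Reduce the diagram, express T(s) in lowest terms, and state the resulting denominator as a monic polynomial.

First reduce the diagram to T(s).

[1] reduce the series chain D1, D2, D3 = (-s - 2)/(24*s^2 - 8*s - 32)
[2] reduce the feedback loop with forward (D1*D2*D3) and return D4 = (-2*s^2 - s + 6)/(48*s^3 - 88*s^2 - 39*s + 98)
T(s) is the step-2 result (common factors already cancelled). Leading coefficient of the denominator: 48. Divide through by 48 for the monic polynomial.

Answer: s^3 - 11*s^2/6 - 13*s/16 + 49/24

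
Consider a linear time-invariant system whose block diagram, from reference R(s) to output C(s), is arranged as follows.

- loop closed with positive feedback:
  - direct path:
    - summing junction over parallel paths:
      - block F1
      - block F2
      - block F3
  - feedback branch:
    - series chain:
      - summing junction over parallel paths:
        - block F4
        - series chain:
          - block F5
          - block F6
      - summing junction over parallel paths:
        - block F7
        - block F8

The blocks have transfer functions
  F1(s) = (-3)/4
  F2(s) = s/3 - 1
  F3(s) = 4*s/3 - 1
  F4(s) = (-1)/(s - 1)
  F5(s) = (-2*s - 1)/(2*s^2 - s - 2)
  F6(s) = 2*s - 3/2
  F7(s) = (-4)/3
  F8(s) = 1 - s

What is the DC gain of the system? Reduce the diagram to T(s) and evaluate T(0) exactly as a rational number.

First reduce the diagram to T(s).

(1) combine F1, F2, F3 in parallel -> 5*s/3 - 11/4
(2) reduce the series chain F5, F6 -> (-8*s^2 + 2*s + 3)/(4*s^2 - 2*s - 4)
(3) reduce the parallel group F4, (F5*F6) -> (-8*s^3 + 6*s^2 + 3*s + 1)/(4*s^3 - 6*s^2 - 2*s + 4)
(4) sum the parallel branches F7, F8 -> -s - 1/3
(5) combine (F4+(F5*F6)), (F7+F8) in series -> (24*s^4 - 10*s^3 - 15*s^2 - 6*s - 1)/(12*s^3 - 18*s^2 - 6*s + 12)
(6) feedback reduction of (F1+F2+F3), ((F4+(F5*F6))*(F7+F8)) -> (-240*s^4 + 756*s^3 - 474*s^2 - 438*s + 396)/(480*s^5 - 992*s^4 - 114*s^3 + 591*s^2 + 250*s - 111)
The step-6 result is T(s). Setting s = 0: T(0) = 396/(-111) = -132/37.

Answer: -132/37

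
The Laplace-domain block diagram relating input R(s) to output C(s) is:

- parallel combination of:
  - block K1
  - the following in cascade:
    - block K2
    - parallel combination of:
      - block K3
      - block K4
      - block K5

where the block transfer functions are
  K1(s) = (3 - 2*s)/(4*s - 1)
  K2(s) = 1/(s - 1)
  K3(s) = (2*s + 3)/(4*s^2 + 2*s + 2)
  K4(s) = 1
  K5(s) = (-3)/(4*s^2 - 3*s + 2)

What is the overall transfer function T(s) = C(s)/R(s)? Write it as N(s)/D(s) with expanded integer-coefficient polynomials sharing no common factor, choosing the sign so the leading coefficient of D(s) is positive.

Step 1 - reduce the parallel group K3, K4, K5 = (16*s^4 + 4*s^3 + 4*s^2 - 13*s + 4)/(16*s^4 - 4*s^3 + 10*s^2 - 2*s + 4)
Step 2 - reduce the series chain K2, (K3+K4+K5) = (16*s^4 + 4*s^3 + 4*s^2 - 13*s + 4)/(16*s^5 - 20*s^4 + 14*s^3 - 12*s^2 + 6*s - 4)
Step 3 - reduce the parallel group K1, (K2*(K3+K4+K5)): this yields T(s), and no further normalization is needed

Answer: (-32*s^6 + 152*s^5 - 88*s^4 + 78*s^3 - 104*s^2 + 55*s - 16)/(64*s^6 - 96*s^5 + 76*s^4 - 62*s^3 + 36*s^2 - 22*s + 4)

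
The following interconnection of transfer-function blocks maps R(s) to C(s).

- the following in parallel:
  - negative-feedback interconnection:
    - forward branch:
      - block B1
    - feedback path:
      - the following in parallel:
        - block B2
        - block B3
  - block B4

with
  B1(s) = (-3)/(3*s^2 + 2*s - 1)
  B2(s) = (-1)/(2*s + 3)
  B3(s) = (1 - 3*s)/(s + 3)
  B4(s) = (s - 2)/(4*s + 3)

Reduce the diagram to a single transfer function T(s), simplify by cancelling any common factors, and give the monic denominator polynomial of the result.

(1) add B2, B3 (parallel) = (-6*s^2 - 8*s)/(2*s^2 + 9*s + 9)
(2) apply the feedback formula to B1, (B2+B3) = (-6*s^2 - 27*s - 27)/(6*s^4 + 31*s^3 + 61*s^2 + 33*s - 9)
(3) combine [B1/(1+B1*(B2+B3))], B4 in parallel = (6*s^5 + 19*s^4 - 25*s^3 - 215*s^2 - 264*s - 63)/(24*s^5 + 142*s^4 + 337*s^3 + 315*s^2 + 63*s - 27)
The result of step 3 is T(s) in lowest terms. Its denominator has leading coefficient 24; dividing the denominator through by 24 makes it monic.

Answer: s^5 + 71*s^4/12 + 337*s^3/24 + 105*s^2/8 + 21*s/8 - 9/8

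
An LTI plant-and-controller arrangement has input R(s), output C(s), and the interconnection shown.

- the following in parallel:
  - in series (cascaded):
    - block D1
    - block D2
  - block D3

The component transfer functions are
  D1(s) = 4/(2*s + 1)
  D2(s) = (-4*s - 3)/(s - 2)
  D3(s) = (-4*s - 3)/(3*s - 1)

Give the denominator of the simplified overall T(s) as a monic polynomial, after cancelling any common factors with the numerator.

Answer: s^3 - 11*s^2/6 - s/2 + 1/3

Working:
1. reduce the series chain D1, D2 gives (-16*s - 12)/(2*s^2 - 3*s - 2)
2. add (D1*D2), D3 (parallel) gives (-8*s^3 - 42*s^2 - 3*s + 18)/(6*s^3 - 11*s^2 - 3*s + 2)
Step 2 gives the fully reduced T(s), with no common factor left to cancel. The denominator's leading coefficient is 6, so divide each of its coefficients by 6 to get the monic form.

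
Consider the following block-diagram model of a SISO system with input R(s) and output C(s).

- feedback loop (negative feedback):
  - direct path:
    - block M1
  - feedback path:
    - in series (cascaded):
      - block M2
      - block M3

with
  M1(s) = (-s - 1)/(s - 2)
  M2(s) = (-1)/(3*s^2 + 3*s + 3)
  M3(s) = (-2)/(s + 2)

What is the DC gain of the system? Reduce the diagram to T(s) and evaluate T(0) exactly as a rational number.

Step 1. series reduction of M2, M3; result 2/(3*s^3 + 9*s^2 + 9*s + 6)
Step 2. feedback reduction of M1, (M2*M3); result (-3*s^4 - 12*s^3 - 18*s^2 - 15*s - 6)/(3*s^4 + 3*s^3 - 9*s^2 - 14*s - 14)
DC gain: substitute s = 0 into T(s) from step 2: T(0) = -6/(-14) = 3/7.

Answer: 3/7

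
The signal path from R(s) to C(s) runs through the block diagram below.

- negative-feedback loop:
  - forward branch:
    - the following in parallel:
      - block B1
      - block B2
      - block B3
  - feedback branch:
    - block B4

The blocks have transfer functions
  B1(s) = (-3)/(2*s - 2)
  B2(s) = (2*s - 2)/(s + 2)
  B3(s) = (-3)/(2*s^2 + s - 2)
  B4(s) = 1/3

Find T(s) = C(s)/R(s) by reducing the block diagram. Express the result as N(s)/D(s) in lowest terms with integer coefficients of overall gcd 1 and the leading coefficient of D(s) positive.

1. reduce the parallel group B1, B2, B3 gives (8*s^4 - 18*s^3 - 29*s^2 + 14*s + 16)/(4*s^4 + 6*s^3 - 10*s^2 - 8*s + 8)
2. collapse the loop ((B1+B2+B3) forward, B4 return); the result is T(s) itself (integer coefficients, no common factor, positive leading denominator coefficient)

Answer: (24*s^4 - 54*s^3 - 87*s^2 + 42*s + 48)/(20*s^4 - 59*s^2 - 10*s + 40)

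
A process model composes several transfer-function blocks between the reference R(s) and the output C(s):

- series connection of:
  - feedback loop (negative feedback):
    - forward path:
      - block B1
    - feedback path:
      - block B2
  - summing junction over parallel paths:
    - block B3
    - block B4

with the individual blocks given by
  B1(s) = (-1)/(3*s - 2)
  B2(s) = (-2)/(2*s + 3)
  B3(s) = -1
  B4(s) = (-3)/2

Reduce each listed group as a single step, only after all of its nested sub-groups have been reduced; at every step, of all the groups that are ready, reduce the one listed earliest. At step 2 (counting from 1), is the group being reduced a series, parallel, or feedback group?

Step 1: reduce the feedback loop with forward B1 and return B2
Step 2: reduce the parallel group B3, B4
Step 3: multiply [B1/(1+B1*B2)], (B3+B4) (series)
At step 2 the group reduced is parallel.

Hence the answer: parallel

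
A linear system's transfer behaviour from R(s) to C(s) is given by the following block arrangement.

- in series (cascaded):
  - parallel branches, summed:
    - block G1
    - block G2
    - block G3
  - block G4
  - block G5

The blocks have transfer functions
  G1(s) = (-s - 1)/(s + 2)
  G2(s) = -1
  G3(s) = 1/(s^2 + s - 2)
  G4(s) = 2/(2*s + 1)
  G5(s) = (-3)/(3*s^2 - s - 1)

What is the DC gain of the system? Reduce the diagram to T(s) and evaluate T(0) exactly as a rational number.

(1) reduce the parallel group G1, G2, G3 gives (-2*s^2 - s + 4)/(s^2 + s - 2)
(2) combine (G1+G2+G3), G4, G5 in series gives (12*s^2 + 6*s - 24)/(6*s^5 + 7*s^4 - 14*s^3 - 6*s^2 + 5*s + 2)
That last expression is T(s); at s = 0 only the constant terms survive, so T(0) = -24/2 = -12.

Hence the answer: -12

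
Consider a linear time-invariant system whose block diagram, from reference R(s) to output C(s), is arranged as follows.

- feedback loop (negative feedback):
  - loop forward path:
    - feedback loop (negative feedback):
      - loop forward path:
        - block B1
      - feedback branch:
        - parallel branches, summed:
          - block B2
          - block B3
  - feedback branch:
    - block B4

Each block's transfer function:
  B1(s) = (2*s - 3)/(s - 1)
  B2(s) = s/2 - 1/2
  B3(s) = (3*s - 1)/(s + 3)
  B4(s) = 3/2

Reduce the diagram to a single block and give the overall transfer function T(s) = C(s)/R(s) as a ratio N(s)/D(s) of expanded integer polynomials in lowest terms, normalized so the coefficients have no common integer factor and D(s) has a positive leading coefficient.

Answer: (4*s^2 + 6*s - 18)/(2*s^3 + 21*s^2 - 21*s - 18)

Working:
Step 1 - combine B2, B3 in parallel gives (s^2 + 8*s - 5)/(2*s + 6)
Step 2 - collapse the loop (B1 forward, (B2+B3) return) gives (4*s^2 + 6*s - 18)/(2*s^3 + 15*s^2 - 30*s + 9)
Step 3 - close the feedback loop around [B1/(1+B1*(B2+B3))], B4, giving the overall T(s)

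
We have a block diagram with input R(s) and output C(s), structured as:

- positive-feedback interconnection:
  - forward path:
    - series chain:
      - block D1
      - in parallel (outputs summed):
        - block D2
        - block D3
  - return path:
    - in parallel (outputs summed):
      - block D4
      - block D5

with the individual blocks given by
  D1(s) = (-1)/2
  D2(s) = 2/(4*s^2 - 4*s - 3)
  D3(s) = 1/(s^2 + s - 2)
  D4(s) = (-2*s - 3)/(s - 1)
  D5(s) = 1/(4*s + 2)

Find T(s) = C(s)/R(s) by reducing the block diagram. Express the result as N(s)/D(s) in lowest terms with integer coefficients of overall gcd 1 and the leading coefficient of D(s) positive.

(1) combine D2, D3 in parallel = (6*s^2 - 2*s - 7)/(4*s^4 - 15*s^2 + 5*s + 6)
(2) reduce the series chain D1, (D2+D3) = (-6*s^2 + 2*s + 7)/(8*s^4 - 30*s^2 + 10*s + 12)
(3) sum the parallel branches D4, D5 = (-8*s^2 - 15*s - 7)/(4*s^2 - 2*s - 2)
(4) collapse the loop ((D1*(D2+D3)) forward, (D4+D5) return), giving the overall T(s)

Answer: (-24*s^4 + 20*s^3 + 36*s^2 - 18*s - 14)/(32*s^6 - 16*s^5 - 184*s^4 + 26*s^3 + 132*s^2 + 75*s + 25)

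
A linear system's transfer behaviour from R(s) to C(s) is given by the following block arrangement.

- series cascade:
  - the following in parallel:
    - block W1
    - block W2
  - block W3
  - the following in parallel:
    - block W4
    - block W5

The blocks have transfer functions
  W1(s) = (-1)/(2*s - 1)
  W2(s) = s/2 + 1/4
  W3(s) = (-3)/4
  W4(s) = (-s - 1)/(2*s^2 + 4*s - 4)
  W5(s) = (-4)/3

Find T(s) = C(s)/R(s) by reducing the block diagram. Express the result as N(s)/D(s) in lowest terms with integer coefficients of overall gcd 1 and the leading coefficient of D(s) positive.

Step 1. combine W1, W2 in parallel, giving (4*s^2 - 5)/(8*s - 4)
Step 2. parallel reduction of W4, W5, giving (-8*s^2 - 19*s + 13)/(6*s^2 + 12*s - 12)
Step 3. series reduction of (W1+W2), W3, (W4+W5), giving the overall T(s)

Answer: (32*s^4 + 76*s^3 - 92*s^2 - 95*s + 65)/(64*s^3 + 96*s^2 - 192*s + 64)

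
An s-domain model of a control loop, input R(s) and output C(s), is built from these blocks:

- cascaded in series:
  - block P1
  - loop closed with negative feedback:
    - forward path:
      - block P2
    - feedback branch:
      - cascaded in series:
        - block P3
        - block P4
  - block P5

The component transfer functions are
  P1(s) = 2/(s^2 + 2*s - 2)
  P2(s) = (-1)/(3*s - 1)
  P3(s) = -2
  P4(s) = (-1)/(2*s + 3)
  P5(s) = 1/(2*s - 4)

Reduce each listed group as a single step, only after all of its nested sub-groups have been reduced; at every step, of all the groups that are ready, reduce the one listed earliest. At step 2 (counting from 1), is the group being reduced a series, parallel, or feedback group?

Reducing step by step:

Step 1: cascade P3, P4
Step 2: close the feedback loop around P2, (P3*P4)
Step 3: combine P1, [P2/(1+P2*(P3*P4))], P5 in series
So the answer for step 2 is feedback.

Answer: feedback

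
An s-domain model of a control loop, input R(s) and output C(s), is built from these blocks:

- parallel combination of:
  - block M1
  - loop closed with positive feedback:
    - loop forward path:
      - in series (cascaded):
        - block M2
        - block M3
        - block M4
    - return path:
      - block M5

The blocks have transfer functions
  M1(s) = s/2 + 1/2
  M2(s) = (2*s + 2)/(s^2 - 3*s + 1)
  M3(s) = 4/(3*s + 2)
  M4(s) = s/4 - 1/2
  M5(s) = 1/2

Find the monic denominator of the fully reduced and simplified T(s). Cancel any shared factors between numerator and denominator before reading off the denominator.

Answer: s^3 - 8*s^2/3 - 2*s/3 + 4/3

Working:
Step 1. cascade M2, M3, M4 -> (2*s^2 - 2*s - 4)/(3*s^3 - 7*s^2 - 3*s + 2)
Step 2. reduce the feedback loop with forward (M2*M3*M4) and return M5 -> (2*s^2 - 2*s - 4)/(3*s^3 - 8*s^2 - 2*s + 4)
Step 3. parallel reduction of M1, [(M2*M3*M4)/(1-(M2*M3*M4)*M5)] -> (3*s^4 - 5*s^3 - 6*s^2 - 2*s - 4)/(6*s^3 - 16*s^2 - 4*s + 8)
That last expression is T(s), already simplified. Scaling its denominator by 1/6 (the reciprocal of the leading coefficient) yields the monic denominator.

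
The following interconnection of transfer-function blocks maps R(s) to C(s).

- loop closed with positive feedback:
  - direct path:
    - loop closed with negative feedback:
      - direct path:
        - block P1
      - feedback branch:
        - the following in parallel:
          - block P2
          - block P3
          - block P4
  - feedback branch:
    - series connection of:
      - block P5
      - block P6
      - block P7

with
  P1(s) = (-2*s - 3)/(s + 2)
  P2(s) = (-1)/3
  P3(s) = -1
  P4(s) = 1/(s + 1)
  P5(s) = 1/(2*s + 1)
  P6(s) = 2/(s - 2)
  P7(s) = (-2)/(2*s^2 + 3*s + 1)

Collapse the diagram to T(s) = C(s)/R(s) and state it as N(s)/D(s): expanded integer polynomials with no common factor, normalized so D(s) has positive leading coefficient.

Reducing step by step:

1. reduce the parallel group P2, P3, P4: (-4*s - 1)/(3*s + 3)
2. feedback reduction of P1, (P2+P3+P4): (-6*s^2 - 15*s - 9)/(11*s^2 + 23*s + 9)
3. series reduction of P5, P6, P7: (-4)/(4*s^4 - 11*s^2 - 9*s - 2)
4. reduce the feedback loop with forward [P1/(1+P1*(P2+P3+P4))] and return (P5*P6*P7): this yields T(s), and no further normalization is needed

Answer: (-24*s^5 - 36*s^4 + 66*s^3 + 153*s^2 + 93*s + 18)/(44*s^5 + 48*s^4 - 133*s^3 - 219*s^2 - 133*s - 54)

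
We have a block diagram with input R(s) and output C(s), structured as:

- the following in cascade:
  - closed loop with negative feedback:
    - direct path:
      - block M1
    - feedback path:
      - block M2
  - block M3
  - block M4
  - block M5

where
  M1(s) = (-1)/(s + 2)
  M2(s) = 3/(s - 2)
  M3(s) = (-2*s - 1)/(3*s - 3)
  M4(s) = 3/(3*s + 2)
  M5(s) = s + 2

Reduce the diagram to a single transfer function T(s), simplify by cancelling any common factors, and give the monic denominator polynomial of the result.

First reduce the diagram to T(s).

Step 1. apply the feedback formula to M1, M2 -> (2 - s)/(s^2 - 7)
Step 2. series reduction of [M1/(1+M1*M2)], M3, M4, M5 -> (2*s^3 + s^2 - 8*s - 4)/(3*s^4 - s^3 - 23*s^2 + 7*s + 14)
Step 2 gives the fully reduced T(s), with no common factor left to cancel. The denominator's leading coefficient is 3, so divide each of its coefficients by 3 to get the monic form.

Answer: s^4 - s^3/3 - 23*s^2/3 + 7*s/3 + 14/3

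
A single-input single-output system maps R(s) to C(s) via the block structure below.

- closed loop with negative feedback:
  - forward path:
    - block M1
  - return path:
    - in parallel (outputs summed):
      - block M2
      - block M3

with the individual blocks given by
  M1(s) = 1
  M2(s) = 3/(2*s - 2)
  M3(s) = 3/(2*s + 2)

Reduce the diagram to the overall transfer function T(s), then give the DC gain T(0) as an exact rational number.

1. add M2, M3 (parallel) = (3*s)/(s^2 - 1)
2. close the feedback loop around M1, (M2+M3) = (s^2 - 1)/(s^2 + 3*s - 1)
DC gain: substitute s = 0 into T(s) from step 2: T(0) = -1/(-1) = 1.

Final answer: 1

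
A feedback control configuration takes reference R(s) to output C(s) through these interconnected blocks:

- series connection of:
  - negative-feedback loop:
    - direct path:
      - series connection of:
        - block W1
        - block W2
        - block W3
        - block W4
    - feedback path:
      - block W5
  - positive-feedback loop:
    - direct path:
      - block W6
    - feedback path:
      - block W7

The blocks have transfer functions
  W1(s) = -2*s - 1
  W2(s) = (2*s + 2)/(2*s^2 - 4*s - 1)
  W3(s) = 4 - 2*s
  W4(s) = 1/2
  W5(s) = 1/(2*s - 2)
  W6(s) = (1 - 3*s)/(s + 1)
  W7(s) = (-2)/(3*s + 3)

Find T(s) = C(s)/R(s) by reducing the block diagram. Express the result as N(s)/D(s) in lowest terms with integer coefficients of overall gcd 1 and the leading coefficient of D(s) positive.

The answer is (-36*s^6 + 30*s^5 + 120*s^4 - 24*s^3 - 96*s^2 - 6*s + 12)/(12*s^5 - 21*s^4 + 14*s^3 - 38*s^2 - 10*s - 5).

Reasoning:
Step 1. multiply W1, W2, W3, W4 (series) = (4*s^3 - 2*s^2 - 10*s - 4)/(2*s^2 - 4*s - 1)
Step 2. feedback reduction of (W1*W2*W3*W4), W5 = (4*s^4 - 6*s^3 - 8*s^2 + 6*s + 4)/(4*s^3 - 7*s^2 - 2*s - 1)
Step 3. apply the feedback formula to W6, W7 = (-9*s^2 - 6*s + 3)/(3*s^2 + 5)
Step 4. multiply [(W1*W2*W3*W4)/(1+(W1*W2*W3*W4)*W5)], [W6/(1-W6*W7)] (series), which is the overall transfer function T(s) = C(s)/R(s) in lowest terms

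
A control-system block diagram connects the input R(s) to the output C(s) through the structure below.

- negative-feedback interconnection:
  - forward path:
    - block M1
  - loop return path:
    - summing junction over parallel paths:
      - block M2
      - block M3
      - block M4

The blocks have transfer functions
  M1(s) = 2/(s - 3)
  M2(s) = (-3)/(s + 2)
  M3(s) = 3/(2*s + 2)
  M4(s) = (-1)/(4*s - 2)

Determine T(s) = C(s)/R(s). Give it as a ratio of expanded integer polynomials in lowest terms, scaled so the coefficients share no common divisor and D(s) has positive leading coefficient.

The answer is (4*s^3 + 10*s^2 + 2*s - 4)/(2*s^4 - s^3 - 21*s^2 - 5*s + 4).

Reasoning:
Step 1 - sum the parallel branches M2, M3, M4: (-7*s^2 - 2)/(4*s^3 + 10*s^2 + 2*s - 4)
Step 2 - close the feedback loop around M1, (M2+M3+M4); the result is T(s) itself (integer coefficients, no common factor, positive leading denominator coefficient)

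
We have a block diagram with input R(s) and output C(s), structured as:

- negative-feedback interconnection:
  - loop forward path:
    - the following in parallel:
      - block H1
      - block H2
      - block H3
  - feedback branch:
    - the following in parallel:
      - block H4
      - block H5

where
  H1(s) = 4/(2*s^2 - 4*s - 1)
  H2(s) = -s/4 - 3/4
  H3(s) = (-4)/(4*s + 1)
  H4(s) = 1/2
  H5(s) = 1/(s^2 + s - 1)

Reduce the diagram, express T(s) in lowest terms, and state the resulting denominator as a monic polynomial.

Step 1. reduce the parallel group H1, H2, H3 = (-8*s^4 - 10*s^3 + 18*s^2 + 153*s + 35)/(32*s^3 - 56*s^2 - 32*s - 4)
Step 2. sum the parallel branches H4, H5 = (s^2 + s + 1)/(2*s^2 + 2*s - 2)
Step 3. feedback reduction of (H1+H2+H3), (H4+H5) = (16*s^6 + 36*s^5 - 32*s^4 - 362*s^3 - 340*s^2 + 236*s + 70)/(8*s^6 - 46*s^5 + 48*s^4 + 79*s^3 - 246*s^2 - 244*s - 43)
No further cancellation is possible in the step-3 result, so that is T(s). Its denominator becomes monic after dividing by the leading coefficient 8.

Therefore the answer is s^6 - 23*s^5/4 + 6*s^4 + 79*s^3/8 - 123*s^2/4 - 61*s/2 - 43/8.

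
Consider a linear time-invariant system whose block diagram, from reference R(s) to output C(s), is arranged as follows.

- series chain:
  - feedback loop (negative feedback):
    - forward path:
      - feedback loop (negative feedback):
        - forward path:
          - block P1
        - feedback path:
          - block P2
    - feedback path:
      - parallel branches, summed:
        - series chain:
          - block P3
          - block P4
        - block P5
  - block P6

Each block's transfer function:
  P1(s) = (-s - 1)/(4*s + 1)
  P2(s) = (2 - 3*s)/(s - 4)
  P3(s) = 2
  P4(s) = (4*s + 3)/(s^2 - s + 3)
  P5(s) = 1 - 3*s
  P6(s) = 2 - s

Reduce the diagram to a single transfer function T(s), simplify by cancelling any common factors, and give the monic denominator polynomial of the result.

Answer: s^5 - 2*s^4 - 19*s^3/3 + 10*s^2 - 17*s/3 + 6

Working:
Step 1 - reduce the feedback loop with forward P1 and return P2 = (-s^2 + 3*s + 4)/(7*s^2 - 14*s - 6)
Step 2 - reduce the series chain P3, P4 = (8*s + 6)/(s^2 - s + 3)
Step 3 - parallel reduction of (P3*P4), P5 = (-3*s^3 + 4*s^2 - 2*s + 9)/(s^2 - s + 3)
Step 4 - collapse the loop ([P1/(1+P1*P2)] forward, ((P3*P4)+P5) return) = (-s^4 + 4*s^3 - 2*s^2 + 5*s + 12)/(3*s^5 - 6*s^4 - 19*s^3 + 30*s^2 - 17*s + 18)
Step 5 - combine [[P1/(1+P1*P2)]/(1+[P1/(1+P1*P2)]*((P3*P4)+P5))], P6 in series = (s^5 - 6*s^4 + 10*s^3 - 9*s^2 - 2*s + 24)/(3*s^5 - 6*s^4 - 19*s^3 + 30*s^2 - 17*s + 18)
Step 5 gives the fully reduced T(s), with no common factor left to cancel. The denominator's leading coefficient is 3, so divide each of its coefficients by 3 to get the monic form.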